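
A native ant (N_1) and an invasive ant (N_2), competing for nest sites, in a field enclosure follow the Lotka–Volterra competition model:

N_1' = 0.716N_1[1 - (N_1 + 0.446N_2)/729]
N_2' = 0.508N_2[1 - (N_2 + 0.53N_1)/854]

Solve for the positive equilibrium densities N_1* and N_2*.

Setting both brackets to zero gives the nullclines N_1 + 0.446N_2 = 729 and 0.53N_1 + N_2 = 854.
Substituting N_2 = 854 - 0.53N_1 into the first: N_1(1 - 0.446·0.53) = 729 - 0.446·854.
So N_1* = 348/0.764 = 456, and then N_2* = 854 - 0.53·456 = 612.

N_1* ≈ 456, N_2* ≈ 612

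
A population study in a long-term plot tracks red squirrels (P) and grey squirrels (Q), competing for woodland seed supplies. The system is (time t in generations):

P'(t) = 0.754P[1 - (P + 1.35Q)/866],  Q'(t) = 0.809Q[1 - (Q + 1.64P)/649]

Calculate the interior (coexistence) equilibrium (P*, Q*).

P* ≈ 8.36, Q* ≈ 635

Setting both brackets to zero gives the nullclines P + 1.35Q = 866 and 1.64P + Q = 649.
Substituting Q = 649 - 1.64P into the first: P(1 - 1.35·1.64) = 866 - 1.35·649.
So P* = -10.2/-1.21 = 8.36, and then Q* = 649 - 1.64·8.36 = 635.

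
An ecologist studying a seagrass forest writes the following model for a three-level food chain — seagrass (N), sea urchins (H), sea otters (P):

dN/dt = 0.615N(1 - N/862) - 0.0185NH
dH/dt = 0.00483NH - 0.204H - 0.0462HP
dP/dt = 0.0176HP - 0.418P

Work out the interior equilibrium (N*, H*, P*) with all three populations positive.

N* ≈ 246, H* ≈ 23.7, P* ≈ 21.3

From dP/dt = 0: 0.0176H* = 0.418, so H* = 23.7.
From dN/dt = 0: 0.615(1 - N*/862) = 0.0185·23.7, giving N* = 862·(1 - 0.714) = 246.
From dH/dt = 0: 0.00483·246 - 0.204 = 0.0462P*, so P* = 0.985/0.0462 = 21.3.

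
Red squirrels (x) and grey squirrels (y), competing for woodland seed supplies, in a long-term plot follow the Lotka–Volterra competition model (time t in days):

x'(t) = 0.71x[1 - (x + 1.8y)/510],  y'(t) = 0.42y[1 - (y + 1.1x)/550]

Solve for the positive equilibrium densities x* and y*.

Setting both brackets to zero gives the nullclines x + 1.8y = 510 and 1.1x + y = 550.
Substituting y = 550 - 1.1x into the first: x(1 - 1.8·1.1) = 510 - 1.8·550.
So x* = -480/-0.98 = 490, and then y* = 550 - 1.1·490 = 11.2.

x* ≈ 490, y* ≈ 11.2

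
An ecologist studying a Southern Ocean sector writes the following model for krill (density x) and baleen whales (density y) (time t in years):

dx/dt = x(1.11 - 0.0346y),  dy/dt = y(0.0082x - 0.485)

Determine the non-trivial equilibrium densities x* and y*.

Set dy/dt = 0 with y > 0: 0.0082x - 0.485 = 0, so x* = 0.485/0.0082 = 59.1.
Set dx/dt = 0 with x > 0: 1.11 - 0.0346y = 0, so y* = 1.11/0.0346 = 32.1.

x* ≈ 59.1, y* ≈ 32.1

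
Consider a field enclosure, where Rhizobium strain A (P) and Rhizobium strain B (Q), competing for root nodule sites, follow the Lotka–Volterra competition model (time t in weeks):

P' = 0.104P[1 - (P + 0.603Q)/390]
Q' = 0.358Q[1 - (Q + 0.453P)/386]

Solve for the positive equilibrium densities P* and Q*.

P* ≈ 216, Q* ≈ 288

Setting both brackets to zero gives the nullclines P + 0.603Q = 390 and 0.453P + Q = 386.
Substituting Q = 386 - 0.453P into the first: P(1 - 0.603·0.453) = 390 - 0.603·386.
So P* = 157/0.727 = 216, and then Q* = 386 - 0.453·216 = 288.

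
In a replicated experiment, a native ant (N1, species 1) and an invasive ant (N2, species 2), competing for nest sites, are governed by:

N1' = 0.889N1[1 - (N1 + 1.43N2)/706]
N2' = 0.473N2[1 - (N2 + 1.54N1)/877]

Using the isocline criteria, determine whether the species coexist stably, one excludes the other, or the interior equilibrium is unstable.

Compare the nullcline intercepts: K1/α12 = 706/1.43 = 494 < K2 = 877; K2/α21 = 877/1.54 = 569 < K1 = 706.
Since both are reversed, neither can invade when rare; the interior point is a saddle.

unstable coexistence (outcome depends on initial conditions)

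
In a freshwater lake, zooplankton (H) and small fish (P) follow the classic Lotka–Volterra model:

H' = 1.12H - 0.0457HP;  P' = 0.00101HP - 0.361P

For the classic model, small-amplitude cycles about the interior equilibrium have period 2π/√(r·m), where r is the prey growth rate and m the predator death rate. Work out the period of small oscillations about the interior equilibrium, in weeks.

Here r = 1.12 and m = 0.361, so r·m = 0.404.
ω = √0.404 = 0.636 per week, hence T = 2π/ω ≈ 9.88 weeks.

T ≈ 9.88 weeks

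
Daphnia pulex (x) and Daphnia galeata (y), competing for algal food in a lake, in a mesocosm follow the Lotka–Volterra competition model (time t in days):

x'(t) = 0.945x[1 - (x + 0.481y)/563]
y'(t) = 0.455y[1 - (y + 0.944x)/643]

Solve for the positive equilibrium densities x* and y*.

x* ≈ 465, y* ≈ 204

Setting both brackets to zero gives the nullclines x + 0.481y = 563 and 0.944x + y = 643.
Substituting y = 643 - 0.944x into the first: x(1 - 0.481·0.944) = 563 - 0.481·643.
So x* = 254/0.546 = 465, and then y* = 643 - 0.944·465 = 204.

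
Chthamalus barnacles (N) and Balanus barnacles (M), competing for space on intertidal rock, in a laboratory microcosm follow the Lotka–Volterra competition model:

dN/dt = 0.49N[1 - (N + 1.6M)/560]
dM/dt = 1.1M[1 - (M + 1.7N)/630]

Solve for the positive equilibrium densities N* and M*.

Setting both brackets to zero gives the nullclines N + 1.6M = 560 and 1.7N + M = 630.
Substituting M = 630 - 1.7N into the first: N(1 - 1.6·1.7) = 560 - 1.6·630.
So N* = -448/-1.72 = 260, and then M* = 630 - 1.7·260 = 187.

N* ≈ 260, M* ≈ 187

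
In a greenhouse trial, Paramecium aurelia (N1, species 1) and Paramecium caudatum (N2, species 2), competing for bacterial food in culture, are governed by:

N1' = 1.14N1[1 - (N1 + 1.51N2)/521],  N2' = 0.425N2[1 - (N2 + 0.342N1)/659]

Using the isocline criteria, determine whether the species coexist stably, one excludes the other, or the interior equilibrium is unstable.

Compare the nullcline intercepts: K1/α12 = 521/1.51 = 345 < K2 = 659; K2/α21 = 659/0.342 = 1930 > K1 = 521.
Since the inequalities point opposite ways, species 2 can invade but species 1 cannot.

species 2 excludes species 1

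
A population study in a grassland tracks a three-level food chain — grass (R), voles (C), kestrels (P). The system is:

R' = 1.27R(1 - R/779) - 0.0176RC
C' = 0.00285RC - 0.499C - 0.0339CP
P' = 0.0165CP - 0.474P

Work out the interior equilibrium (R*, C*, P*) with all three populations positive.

From dP/dt = 0: 0.0165C* = 0.474, so C* = 28.7.
From dR/dt = 0: 1.27(1 - R*/779) = 0.0176·28.7, giving R* = 779·(1 - 0.398) = 469.
From dC/dt = 0: 0.00285·469 - 0.499 = 0.0339P*, so P* = 0.837/0.0339 = 24.7.

R* ≈ 469, C* ≈ 28.7, P* ≈ 24.7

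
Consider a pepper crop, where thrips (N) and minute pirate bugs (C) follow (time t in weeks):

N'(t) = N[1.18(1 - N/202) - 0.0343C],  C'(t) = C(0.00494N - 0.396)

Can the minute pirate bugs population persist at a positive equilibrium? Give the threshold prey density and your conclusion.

Threshold N = 80.2; K > 80.2, so yes, the predator persists.

The predator equation gives dC/dt > 0 only when N > 0.396/0.00494 = 80.2.
Without the predator, N → K = 202. Since 202 > 80.2, the predator can invade and persist.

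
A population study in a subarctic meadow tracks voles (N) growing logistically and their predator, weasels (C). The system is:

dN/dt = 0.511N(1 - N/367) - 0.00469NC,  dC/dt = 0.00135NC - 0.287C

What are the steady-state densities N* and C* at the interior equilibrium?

N* ≈ 213, C* ≈ 45.8

From dC/dt = 0 with C > 0: 0.00135N* = 0.287, so N* = 213.
Substitute into dN/dt = 0: 0.511(1 - 213/367) = 0.00469C*.
The bracket is 0.421, giving C* = 0.215/0.00469 = 45.8.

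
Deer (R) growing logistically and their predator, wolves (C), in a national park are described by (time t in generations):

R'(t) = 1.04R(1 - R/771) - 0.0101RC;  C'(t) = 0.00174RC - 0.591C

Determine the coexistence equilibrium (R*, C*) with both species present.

From dC/dt = 0 with C > 0: 0.00174R* = 0.591, so R* = 340.
Substitute into dR/dt = 0: 1.04(1 - 340/771) = 0.0101C*.
The bracket is 0.559, giving C* = 0.582/0.0101 = 57.6.

R* ≈ 340, C* ≈ 57.6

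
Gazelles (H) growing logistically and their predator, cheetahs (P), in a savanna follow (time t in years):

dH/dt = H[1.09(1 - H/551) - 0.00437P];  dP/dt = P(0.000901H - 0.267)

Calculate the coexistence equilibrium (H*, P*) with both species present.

From dP/dt = 0 with P > 0: 0.000901H* = 0.267, so H* = 296.
Substitute into dH/dt = 0: 1.09(1 - 296/551) = 0.00437P*.
The bracket is 0.462, giving P* = 0.504/0.00437 = 115.

H* ≈ 296, P* ≈ 115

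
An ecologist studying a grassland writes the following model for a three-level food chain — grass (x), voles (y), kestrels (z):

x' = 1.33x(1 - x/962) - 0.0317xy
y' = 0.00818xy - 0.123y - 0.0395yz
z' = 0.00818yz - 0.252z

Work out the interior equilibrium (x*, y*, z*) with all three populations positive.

x* ≈ 256, y* ≈ 30.8, z* ≈ 49.8

From dz/dt = 0: 0.00818y* = 0.252, so y* = 30.8.
From dx/dt = 0: 1.33(1 - x*/962) = 0.0317·30.8, giving x* = 962·(1 - 0.734) = 256.
From dy/dt = 0: 0.00818·256 - 0.123 = 0.0395z*, so z* = 1.97/0.0395 = 49.8.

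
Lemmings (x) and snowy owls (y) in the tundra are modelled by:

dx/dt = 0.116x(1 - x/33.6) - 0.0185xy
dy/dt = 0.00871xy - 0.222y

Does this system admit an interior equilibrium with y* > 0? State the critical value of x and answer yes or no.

The predator equation gives dy/dt > 0 only when x > 0.222/0.00871 = 25.5.
Without the predator, x → K = 33.6. Since 33.6 > 25.5, the predator can invade and persist.

Threshold x = 25.5; K > 25.5, so yes, the predator persists.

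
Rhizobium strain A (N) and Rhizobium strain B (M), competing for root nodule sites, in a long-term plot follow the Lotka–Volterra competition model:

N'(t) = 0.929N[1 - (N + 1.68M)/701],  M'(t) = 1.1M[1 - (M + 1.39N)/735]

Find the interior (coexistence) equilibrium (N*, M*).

N* ≈ 400, M* ≈ 179

Setting both brackets to zero gives the nullclines N + 1.68M = 701 and 1.39N + M = 735.
Substituting M = 735 - 1.39N into the first: N(1 - 1.68·1.39) = 701 - 1.68·735.
So N* = -534/-1.34 = 400, and then M* = 735 - 1.39·400 = 179.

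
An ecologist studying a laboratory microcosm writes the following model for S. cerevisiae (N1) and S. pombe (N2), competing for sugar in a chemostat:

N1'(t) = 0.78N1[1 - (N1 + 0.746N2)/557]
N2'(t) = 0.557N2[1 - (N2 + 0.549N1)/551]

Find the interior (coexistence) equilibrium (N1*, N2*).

N1* ≈ 247, N2* ≈ 415

Setting both brackets to zero gives the nullclines N1 + 0.746N2 = 557 and 0.549N1 + N2 = 551.
Substituting N2 = 551 - 0.549N1 into the first: N1(1 - 0.746·0.549) = 557 - 0.746·551.
So N1* = 146/0.59 = 247, and then N2* = 551 - 0.549·247 = 415.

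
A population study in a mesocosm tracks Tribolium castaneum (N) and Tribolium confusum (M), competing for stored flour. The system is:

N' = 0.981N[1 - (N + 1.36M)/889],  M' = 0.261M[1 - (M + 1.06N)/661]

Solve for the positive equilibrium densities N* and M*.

Setting both brackets to zero gives the nullclines N + 1.36M = 889 and 1.06N + M = 661.
Substituting M = 661 - 1.06N into the first: N(1 - 1.36·1.06) = 889 - 1.36·661.
So N* = -9.96/-0.442 = 22.6, and then M* = 661 - 1.06·22.6 = 637.

N* ≈ 22.6, M* ≈ 637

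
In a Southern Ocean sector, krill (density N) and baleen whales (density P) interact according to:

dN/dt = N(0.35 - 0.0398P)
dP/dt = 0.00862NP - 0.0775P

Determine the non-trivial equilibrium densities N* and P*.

N* ≈ 8.99, P* ≈ 8.79

Set dP/dt = 0 with P > 0: 0.00862N - 0.0775 = 0, so N* = 0.0775/0.00862 = 8.99.
Set dN/dt = 0 with N > 0: 0.35 - 0.0398P = 0, so P* = 0.35/0.0398 = 8.79.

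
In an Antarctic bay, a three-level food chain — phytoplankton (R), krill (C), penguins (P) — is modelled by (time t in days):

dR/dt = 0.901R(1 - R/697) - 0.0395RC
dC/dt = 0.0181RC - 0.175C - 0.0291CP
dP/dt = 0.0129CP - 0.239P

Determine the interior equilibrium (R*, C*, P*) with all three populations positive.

From dP/dt = 0: 0.0129C* = 0.239, so C* = 18.5.
From dR/dt = 0: 0.901(1 - R*/697) = 0.0395·18.5, giving R* = 697·(1 - 0.812) = 131.
From dC/dt = 0: 0.0181·131 - 0.175 = 0.0291P*, so P* = 2.19/0.0291 = 75.4.

R* ≈ 131, C* ≈ 18.5, P* ≈ 75.4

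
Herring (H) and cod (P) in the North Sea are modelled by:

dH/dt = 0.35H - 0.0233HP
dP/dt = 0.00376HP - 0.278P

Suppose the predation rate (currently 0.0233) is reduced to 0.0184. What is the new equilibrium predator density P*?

At the interior fixed point, setting dH/dt = 0 with H > 0 fixes P* = (prey growth rate)/(HP coefficient) — independent of the other coefficients.
With the change, P* = 0.35/0.0184 = 19; it rises from 15.

P* ≈ 19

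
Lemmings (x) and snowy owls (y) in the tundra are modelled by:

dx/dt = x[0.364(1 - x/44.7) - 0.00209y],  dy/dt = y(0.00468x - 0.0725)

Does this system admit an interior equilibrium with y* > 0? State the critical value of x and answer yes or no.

Threshold x = 15.5; K > 15.5, so yes, the predator persists.

The predator equation gives dy/dt > 0 only when x > 0.0725/0.00468 = 15.5.
Without the predator, x → K = 44.7. Since 44.7 > 15.5, the predator can invade and persist.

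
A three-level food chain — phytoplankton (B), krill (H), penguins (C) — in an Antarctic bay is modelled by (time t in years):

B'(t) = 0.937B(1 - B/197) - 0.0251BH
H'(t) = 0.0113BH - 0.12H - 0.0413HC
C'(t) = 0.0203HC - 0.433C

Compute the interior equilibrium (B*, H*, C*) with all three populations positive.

B* ≈ 84.4, H* ≈ 21.3, C* ≈ 20.2

From dC/dt = 0: 0.0203H* = 0.433, so H* = 21.3.
From dB/dt = 0: 0.937(1 - B*/197) = 0.0251·21.3, giving B* = 197·(1 - 0.571) = 84.4.
From dH/dt = 0: 0.0113·84.4 - 0.12 = 0.0413C*, so C* = 0.834/0.0413 = 20.2.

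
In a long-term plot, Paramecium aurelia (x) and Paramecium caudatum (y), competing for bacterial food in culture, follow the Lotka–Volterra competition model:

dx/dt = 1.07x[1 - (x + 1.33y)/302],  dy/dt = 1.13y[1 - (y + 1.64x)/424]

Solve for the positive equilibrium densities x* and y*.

Setting both brackets to zero gives the nullclines x + 1.33y = 302 and 1.64x + y = 424.
Substituting y = 424 - 1.64x into the first: x(1 - 1.33·1.64) = 302 - 1.33·424.
So x* = -262/-1.18 = 222, and then y* = 424 - 1.64·222 = 60.3.

x* ≈ 222, y* ≈ 60.3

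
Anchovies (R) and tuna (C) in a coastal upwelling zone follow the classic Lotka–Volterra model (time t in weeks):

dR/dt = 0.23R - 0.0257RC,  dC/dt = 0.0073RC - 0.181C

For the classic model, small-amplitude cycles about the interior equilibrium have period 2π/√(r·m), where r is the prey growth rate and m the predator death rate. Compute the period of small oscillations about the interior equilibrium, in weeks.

Here r = 0.23 and m = 0.181, so r·m = 0.0416.
ω = √0.0416 = 0.204 per week, hence T = 2π/ω ≈ 30.8 weeks.

T ≈ 30.8 weeks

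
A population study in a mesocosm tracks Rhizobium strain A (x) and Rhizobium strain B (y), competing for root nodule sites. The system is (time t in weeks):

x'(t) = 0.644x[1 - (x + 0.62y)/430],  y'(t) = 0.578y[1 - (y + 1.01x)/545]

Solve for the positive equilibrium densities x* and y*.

x* ≈ 246, y* ≈ 296

Setting both brackets to zero gives the nullclines x + 0.62y = 430 and 1.01x + y = 545.
Substituting y = 545 - 1.01x into the first: x(1 - 0.62·1.01) = 430 - 0.62·545.
So x* = 92.1/0.374 = 246, and then y* = 545 - 1.01·246 = 296.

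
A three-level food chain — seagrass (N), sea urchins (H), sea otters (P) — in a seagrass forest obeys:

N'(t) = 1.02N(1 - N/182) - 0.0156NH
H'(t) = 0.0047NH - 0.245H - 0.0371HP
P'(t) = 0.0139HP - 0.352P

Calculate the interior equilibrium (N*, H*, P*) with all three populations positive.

From dP/dt = 0: 0.0139H* = 0.352, so H* = 25.3.
From dN/dt = 0: 1.02(1 - N*/182) = 0.0156·25.3, giving N* = 182·(1 - 0.387) = 112.
From dH/dt = 0: 0.0047·112 - 0.245 = 0.0371P*, so P* = 0.279/0.0371 = 7.52.

N* ≈ 112, H* ≈ 25.3, P* ≈ 7.52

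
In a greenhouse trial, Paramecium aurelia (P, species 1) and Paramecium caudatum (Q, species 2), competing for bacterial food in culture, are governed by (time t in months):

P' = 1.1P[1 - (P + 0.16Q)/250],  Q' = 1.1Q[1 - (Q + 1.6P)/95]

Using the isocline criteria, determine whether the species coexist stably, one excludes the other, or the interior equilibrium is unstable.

Compare the nullcline intercepts: K1/α12 = 250/0.16 = 1560 > K2 = 95; K2/α21 = 95/1.6 = 59.4 < K1 = 250.
Since the inequalities point opposite ways, species 1 can invade but species 2 cannot.

species 1 excludes species 2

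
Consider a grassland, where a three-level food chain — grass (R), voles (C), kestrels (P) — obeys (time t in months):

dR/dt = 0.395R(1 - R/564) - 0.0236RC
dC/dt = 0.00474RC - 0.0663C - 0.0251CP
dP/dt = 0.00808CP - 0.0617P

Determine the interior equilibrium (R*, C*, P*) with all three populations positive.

R* ≈ 307, C* ≈ 7.64, P* ≈ 55.3

From dP/dt = 0: 0.00808C* = 0.0617, so C* = 7.64.
From dR/dt = 0: 0.395(1 - R*/564) = 0.0236·7.64, giving R* = 564·(1 - 0.456) = 307.
From dC/dt = 0: 0.00474·307 - 0.0663 = 0.0251P*, so P* = 1.39/0.0251 = 55.3.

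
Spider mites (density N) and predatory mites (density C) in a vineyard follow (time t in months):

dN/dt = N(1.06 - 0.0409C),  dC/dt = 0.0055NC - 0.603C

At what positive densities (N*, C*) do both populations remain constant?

Set dC/dt = 0 with C > 0: 0.0055N - 0.603 = 0, so N* = 0.603/0.0055 = 110.
Set dN/dt = 0 with N > 0: 1.06 - 0.0409C = 0, so C* = 1.06/0.0409 = 25.9.

N* ≈ 110, C* ≈ 25.9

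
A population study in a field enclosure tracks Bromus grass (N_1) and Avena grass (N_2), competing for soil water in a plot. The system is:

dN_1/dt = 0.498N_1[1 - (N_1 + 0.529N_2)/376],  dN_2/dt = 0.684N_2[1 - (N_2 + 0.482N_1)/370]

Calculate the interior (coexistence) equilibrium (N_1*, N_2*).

Setting both brackets to zero gives the nullclines N_1 + 0.529N_2 = 376 and 0.482N_1 + N_2 = 370.
Substituting N_2 = 370 - 0.482N_1 into the first: N_1(1 - 0.529·0.482) = 376 - 0.529·370.
So N_1* = 180/0.745 = 242, and then N_2* = 370 - 0.482·242 = 253.

N_1* ≈ 242, N_2* ≈ 253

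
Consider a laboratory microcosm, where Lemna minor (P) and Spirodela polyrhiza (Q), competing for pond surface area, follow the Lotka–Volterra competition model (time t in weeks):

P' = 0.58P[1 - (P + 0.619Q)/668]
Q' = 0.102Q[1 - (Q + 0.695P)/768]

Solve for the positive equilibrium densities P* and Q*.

Setting both brackets to zero gives the nullclines P + 0.619Q = 668 and 0.695P + Q = 768.
Substituting Q = 768 - 0.695P into the first: P(1 - 0.619·0.695) = 668 - 0.619·768.
So P* = 193/0.57 = 338, and then Q* = 768 - 0.695·338 = 533.

P* ≈ 338, Q* ≈ 533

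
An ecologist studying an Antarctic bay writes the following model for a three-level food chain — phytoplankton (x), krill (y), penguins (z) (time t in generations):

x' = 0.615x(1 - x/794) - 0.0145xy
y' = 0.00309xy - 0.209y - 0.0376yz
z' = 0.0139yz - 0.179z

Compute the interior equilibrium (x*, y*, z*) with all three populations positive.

From dz/dt = 0: 0.0139y* = 0.179, so y* = 12.9.
From dx/dt = 0: 0.615(1 - x*/794) = 0.0145·12.9, giving x* = 794·(1 - 0.304) = 553.
From dy/dt = 0: 0.00309·553 - 0.209 = 0.0376z*, so z* = 1.5/0.0376 = 39.9.

x* ≈ 553, y* ≈ 12.9, z* ≈ 39.9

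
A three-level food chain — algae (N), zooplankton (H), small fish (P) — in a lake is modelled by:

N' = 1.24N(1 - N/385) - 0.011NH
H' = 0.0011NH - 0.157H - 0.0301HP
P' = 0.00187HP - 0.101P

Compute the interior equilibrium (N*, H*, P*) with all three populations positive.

From dP/dt = 0: 0.00187H* = 0.101, so H* = 54.
From dN/dt = 0: 1.24(1 - N*/385) = 0.011·54, giving N* = 385·(1 - 0.479) = 201.
From dH/dt = 0: 0.0011·201 - 0.157 = 0.0301P*, so P* = 0.0636/0.0301 = 2.11.

N* ≈ 201, H* ≈ 54, P* ≈ 2.11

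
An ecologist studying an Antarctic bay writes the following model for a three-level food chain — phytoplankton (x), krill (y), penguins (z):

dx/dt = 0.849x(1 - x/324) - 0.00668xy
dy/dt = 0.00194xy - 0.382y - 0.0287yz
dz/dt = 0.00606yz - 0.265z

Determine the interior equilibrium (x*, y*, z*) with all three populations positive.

x* ≈ 213, y* ≈ 43.7, z* ≈ 1.06

From dz/dt = 0: 0.00606y* = 0.265, so y* = 43.7.
From dx/dt = 0: 0.849(1 - x*/324) = 0.00668·43.7, giving x* = 324·(1 - 0.344) = 213.
From dy/dt = 0: 0.00194·213 - 0.382 = 0.0287z*, so z* = 0.0303/0.0287 = 1.06.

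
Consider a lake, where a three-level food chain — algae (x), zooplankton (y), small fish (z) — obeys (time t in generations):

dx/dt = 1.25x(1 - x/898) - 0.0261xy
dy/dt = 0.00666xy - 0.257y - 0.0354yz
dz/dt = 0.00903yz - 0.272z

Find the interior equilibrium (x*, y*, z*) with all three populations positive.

From dz/dt = 0: 0.00903y* = 0.272, so y* = 30.1.
From dx/dt = 0: 1.25(1 - x*/898) = 0.0261·30.1, giving x* = 898·(1 - 0.629) = 333.
From dy/dt = 0: 0.00666·333 - 0.257 = 0.0354z*, so z* = 1.96/0.0354 = 55.4.

x* ≈ 333, y* ≈ 30.1, z* ≈ 55.4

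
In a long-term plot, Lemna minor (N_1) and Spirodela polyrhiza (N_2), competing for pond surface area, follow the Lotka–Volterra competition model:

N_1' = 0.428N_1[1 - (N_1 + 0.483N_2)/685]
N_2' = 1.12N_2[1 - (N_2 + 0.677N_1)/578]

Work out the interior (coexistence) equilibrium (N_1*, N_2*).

N_1* ≈ 603, N_2* ≈ 170

Setting both brackets to zero gives the nullclines N_1 + 0.483N_2 = 685 and 0.677N_1 + N_2 = 578.
Substituting N_2 = 578 - 0.677N_1 into the first: N_1(1 - 0.483·0.677) = 685 - 0.483·578.
So N_1* = 406/0.673 = 603, and then N_2* = 578 - 0.677·603 = 170.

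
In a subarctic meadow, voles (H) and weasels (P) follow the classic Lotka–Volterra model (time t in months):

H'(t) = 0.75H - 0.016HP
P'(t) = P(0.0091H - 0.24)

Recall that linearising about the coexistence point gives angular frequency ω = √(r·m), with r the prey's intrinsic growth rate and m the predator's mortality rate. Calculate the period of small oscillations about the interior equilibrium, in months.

Here r = 0.75 and m = 0.24, so r·m = 0.18.
ω = √0.18 = 0.424 per month, hence T = 2π/ω ≈ 14.8 months.

T ≈ 14.8 months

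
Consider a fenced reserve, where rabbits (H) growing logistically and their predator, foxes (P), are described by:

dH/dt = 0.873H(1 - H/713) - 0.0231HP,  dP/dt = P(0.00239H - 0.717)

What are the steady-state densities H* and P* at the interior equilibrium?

From dP/dt = 0 with P > 0: 0.00239H* = 0.717, so H* = 300.
Substitute into dH/dt = 0: 0.873(1 - 300/713) = 0.0231P*.
The bracket is 0.579, giving P* = 0.506/0.0231 = 21.9.

H* ≈ 300, P* ≈ 21.9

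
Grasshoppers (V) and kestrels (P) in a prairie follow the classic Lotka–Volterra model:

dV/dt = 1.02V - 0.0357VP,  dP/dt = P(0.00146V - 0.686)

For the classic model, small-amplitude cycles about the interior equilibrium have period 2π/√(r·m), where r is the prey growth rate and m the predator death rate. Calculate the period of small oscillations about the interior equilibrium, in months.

Here r = 1.02 and m = 0.686, so r·m = 0.7.
ω = √0.7 = 0.836 per month, hence T = 2π/ω ≈ 7.51 months.

T ≈ 7.51 months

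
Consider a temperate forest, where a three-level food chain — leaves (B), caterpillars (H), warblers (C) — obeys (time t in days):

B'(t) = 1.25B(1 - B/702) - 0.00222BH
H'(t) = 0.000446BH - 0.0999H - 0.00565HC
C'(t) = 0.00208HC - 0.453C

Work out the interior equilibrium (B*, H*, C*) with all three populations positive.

B* ≈ 430, H* ≈ 218, C* ≈ 16.3

From dC/dt = 0: 0.00208H* = 0.453, so H* = 218.
From dB/dt = 0: 1.25(1 - B*/702) = 0.00222·218, giving B* = 702·(1 - 0.387) = 430.
From dH/dt = 0: 0.000446·430 - 0.0999 = 0.00565C*, so C* = 0.0921/0.00565 = 16.3.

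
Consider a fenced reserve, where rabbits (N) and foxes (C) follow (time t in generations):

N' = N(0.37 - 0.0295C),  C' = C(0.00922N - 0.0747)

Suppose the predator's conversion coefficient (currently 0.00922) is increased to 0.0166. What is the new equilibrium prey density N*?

N* ≈ 4.5

At the interior fixed point, setting dC/dt = 0 with C > 0 fixes N* = (predator death rate)/(NC coefficient) — independent of the other coefficients.
With the change, N* = 0.0747/0.0166 = 4.5; it falls from 8.1.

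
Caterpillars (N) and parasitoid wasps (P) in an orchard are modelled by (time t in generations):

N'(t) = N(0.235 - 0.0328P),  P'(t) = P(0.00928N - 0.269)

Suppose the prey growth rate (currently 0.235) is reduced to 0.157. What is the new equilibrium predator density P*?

P* ≈ 4.79

At the interior fixed point, setting dN/dt = 0 with N > 0 fixes P* = (prey growth rate)/(NP coefficient) — independent of the other coefficients.
With the change, P* = 0.157/0.0328 = 4.79; it falls from 7.16.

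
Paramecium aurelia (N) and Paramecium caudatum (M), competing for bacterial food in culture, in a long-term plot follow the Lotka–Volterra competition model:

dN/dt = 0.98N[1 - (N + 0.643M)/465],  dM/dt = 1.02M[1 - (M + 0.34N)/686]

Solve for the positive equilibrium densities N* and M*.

N* ≈ 30.6, M* ≈ 676

Setting both brackets to zero gives the nullclines N + 0.643M = 465 and 0.34N + M = 686.
Substituting M = 686 - 0.34N into the first: N(1 - 0.643·0.34) = 465 - 0.643·686.
So N* = 23.9/0.781 = 30.6, and then M* = 686 - 0.34·30.6 = 676.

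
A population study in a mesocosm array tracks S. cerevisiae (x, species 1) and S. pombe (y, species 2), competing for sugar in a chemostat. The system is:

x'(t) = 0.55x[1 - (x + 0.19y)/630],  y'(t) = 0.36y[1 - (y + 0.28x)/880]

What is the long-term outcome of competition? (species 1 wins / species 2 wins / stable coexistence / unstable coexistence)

stable coexistence

Compare the nullcline intercepts: K1/α12 = 630/0.19 = 3320 > K2 = 880; K2/α21 = 880/0.28 = 3140 > K1 = 630.
Since both inequalities hold, each species can invade when rare, so the interior equilibrium is stable.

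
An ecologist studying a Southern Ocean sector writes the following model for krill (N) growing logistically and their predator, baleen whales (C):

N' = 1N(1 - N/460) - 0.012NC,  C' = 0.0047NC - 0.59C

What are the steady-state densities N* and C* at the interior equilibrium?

N* ≈ 126, C* ≈ 60.6

From dC/dt = 0 with C > 0: 0.0047N* = 0.59, so N* = 126.
Substitute into dN/dt = 0: 1(1 - 126/460) = 0.012C*.
The bracket is 0.727, giving C* = 0.727/0.012 = 60.6.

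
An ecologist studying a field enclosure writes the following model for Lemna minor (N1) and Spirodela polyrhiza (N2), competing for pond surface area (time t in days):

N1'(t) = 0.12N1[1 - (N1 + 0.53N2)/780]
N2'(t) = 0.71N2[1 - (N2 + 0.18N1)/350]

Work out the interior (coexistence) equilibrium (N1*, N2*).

Setting both brackets to zero gives the nullclines N1 + 0.53N2 = 780 and 0.18N1 + N2 = 350.
Substituting N2 = 350 - 0.18N1 into the first: N1(1 - 0.53·0.18) = 780 - 0.53·350.
So N1* = 594/0.905 = 657, and then N2* = 350 - 0.18·657 = 232.

N1* ≈ 657, N2* ≈ 232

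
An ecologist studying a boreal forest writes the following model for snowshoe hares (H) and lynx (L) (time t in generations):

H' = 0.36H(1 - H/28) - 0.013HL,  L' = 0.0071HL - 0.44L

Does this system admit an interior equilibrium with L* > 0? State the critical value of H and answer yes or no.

The predator equation gives dL/dt > 0 only when H > 0.44/0.0071 = 62.
Without the predator, H → K = 28. Since 28 < 62, the predator cannot invade.

Threshold H = 62; K < 62, so no, the predator goes extinct.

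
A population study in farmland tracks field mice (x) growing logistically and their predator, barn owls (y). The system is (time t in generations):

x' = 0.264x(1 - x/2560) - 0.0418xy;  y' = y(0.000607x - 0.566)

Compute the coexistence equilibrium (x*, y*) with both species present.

From dy/dt = 0 with y > 0: 0.000607x* = 0.566, so x* = 932.
Substitute into dx/dt = 0: 0.264(1 - 932/2560) = 0.0418y*.
The bracket is 0.636, giving y* = 0.168/0.0418 = 4.02.

x* ≈ 932, y* ≈ 4.02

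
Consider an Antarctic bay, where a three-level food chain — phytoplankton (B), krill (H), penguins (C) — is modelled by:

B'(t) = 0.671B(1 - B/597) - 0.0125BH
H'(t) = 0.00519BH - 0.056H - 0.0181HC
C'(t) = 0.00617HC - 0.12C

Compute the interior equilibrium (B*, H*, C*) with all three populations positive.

B* ≈ 381, H* ≈ 19.4, C* ≈ 106

From dC/dt = 0: 0.00617H* = 0.12, so H* = 19.4.
From dB/dt = 0: 0.671(1 - B*/597) = 0.0125·19.4, giving B* = 597·(1 - 0.362) = 381.
From dH/dt = 0: 0.00519·381 - 0.056 = 0.0181C*, so C* = 1.92/0.0181 = 106.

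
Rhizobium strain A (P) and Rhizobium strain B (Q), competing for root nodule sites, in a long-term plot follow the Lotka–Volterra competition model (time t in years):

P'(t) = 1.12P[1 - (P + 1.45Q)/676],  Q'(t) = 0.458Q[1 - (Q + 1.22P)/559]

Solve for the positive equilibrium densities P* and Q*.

P* ≈ 175, Q* ≈ 346

Setting both brackets to zero gives the nullclines P + 1.45Q = 676 and 1.22P + Q = 559.
Substituting Q = 559 - 1.22P into the first: P(1 - 1.45·1.22) = 676 - 1.45·559.
So P* = -135/-0.769 = 175, and then Q* = 559 - 1.22·175 = 346.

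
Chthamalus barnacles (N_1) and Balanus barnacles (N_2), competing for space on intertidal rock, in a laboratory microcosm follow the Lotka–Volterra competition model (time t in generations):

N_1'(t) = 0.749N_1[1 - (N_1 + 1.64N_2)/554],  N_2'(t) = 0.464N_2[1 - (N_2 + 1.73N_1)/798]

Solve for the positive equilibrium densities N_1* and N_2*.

N_1* ≈ 411, N_2* ≈ 87.3

Setting both brackets to zero gives the nullclines N_1 + 1.64N_2 = 554 and 1.73N_1 + N_2 = 798.
Substituting N_2 = 798 - 1.73N_1 into the first: N_1(1 - 1.64·1.73) = 554 - 1.64·798.
So N_1* = -755/-1.84 = 411, and then N_2* = 798 - 1.73·411 = 87.3.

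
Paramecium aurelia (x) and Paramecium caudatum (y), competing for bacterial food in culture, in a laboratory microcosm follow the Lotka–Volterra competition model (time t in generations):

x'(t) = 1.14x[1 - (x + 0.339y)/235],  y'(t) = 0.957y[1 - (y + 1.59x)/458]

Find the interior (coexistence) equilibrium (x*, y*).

Setting both brackets to zero gives the nullclines x + 0.339y = 235 and 1.59x + y = 458.
Substituting y = 458 - 1.59x into the first: x(1 - 0.339·1.59) = 235 - 0.339·458.
So x* = 79.7/0.461 = 173, and then y* = 458 - 1.59·173 = 183.

x* ≈ 173, y* ≈ 183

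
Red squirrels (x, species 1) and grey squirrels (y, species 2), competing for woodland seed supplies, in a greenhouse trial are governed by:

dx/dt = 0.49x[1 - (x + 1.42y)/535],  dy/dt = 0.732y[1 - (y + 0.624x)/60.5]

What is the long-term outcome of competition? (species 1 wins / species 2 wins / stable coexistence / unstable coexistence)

Compare the nullcline intercepts: K1/α12 = 535/1.42 = 377 > K2 = 60.5; K2/α21 = 60.5/0.624 = 97 < K1 = 535.
Since the inequalities point opposite ways, species 1 can invade but species 2 cannot.

species 1 excludes species 2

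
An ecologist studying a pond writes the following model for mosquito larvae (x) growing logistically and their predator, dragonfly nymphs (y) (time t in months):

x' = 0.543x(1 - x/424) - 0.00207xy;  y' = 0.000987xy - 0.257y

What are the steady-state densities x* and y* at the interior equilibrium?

x* ≈ 260, y* ≈ 101

From dy/dt = 0 with y > 0: 0.000987x* = 0.257, so x* = 260.
Substitute into dx/dt = 0: 0.543(1 - 260/424) = 0.00207y*.
The bracket is 0.386, giving y* = 0.21/0.00207 = 101.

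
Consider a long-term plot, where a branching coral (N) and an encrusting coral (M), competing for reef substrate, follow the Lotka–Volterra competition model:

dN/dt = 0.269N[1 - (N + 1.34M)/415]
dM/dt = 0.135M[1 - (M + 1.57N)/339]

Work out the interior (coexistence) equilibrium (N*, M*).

N* ≈ 35.6, M* ≈ 283

Setting both brackets to zero gives the nullclines N + 1.34M = 415 and 1.57N + M = 339.
Substituting M = 339 - 1.57N into the first: N(1 - 1.34·1.57) = 415 - 1.34·339.
So N* = -39.3/-1.1 = 35.6, and then M* = 339 - 1.57·35.6 = 283.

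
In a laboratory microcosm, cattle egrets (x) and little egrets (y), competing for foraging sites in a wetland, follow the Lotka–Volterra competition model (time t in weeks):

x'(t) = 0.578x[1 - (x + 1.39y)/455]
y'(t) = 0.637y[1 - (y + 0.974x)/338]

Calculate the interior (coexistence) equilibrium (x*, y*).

Setting both brackets to zero gives the nullclines x + 1.39y = 455 and 0.974x + y = 338.
Substituting y = 338 - 0.974x into the first: x(1 - 1.39·0.974) = 455 - 1.39·338.
So x* = -14.8/-0.354 = 41.9, and then y* = 338 - 0.974·41.9 = 297.

x* ≈ 41.9, y* ≈ 297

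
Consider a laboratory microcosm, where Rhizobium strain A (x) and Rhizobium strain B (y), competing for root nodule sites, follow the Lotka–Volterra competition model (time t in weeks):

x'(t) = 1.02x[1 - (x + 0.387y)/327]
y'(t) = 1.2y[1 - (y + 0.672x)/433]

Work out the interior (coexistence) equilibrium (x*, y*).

Setting both brackets to zero gives the nullclines x + 0.387y = 327 and 0.672x + y = 433.
Substituting y = 433 - 0.672x into the first: x(1 - 0.387·0.672) = 327 - 0.387·433.
So x* = 159/0.74 = 215, and then y* = 433 - 0.672·215 = 288.

x* ≈ 215, y* ≈ 288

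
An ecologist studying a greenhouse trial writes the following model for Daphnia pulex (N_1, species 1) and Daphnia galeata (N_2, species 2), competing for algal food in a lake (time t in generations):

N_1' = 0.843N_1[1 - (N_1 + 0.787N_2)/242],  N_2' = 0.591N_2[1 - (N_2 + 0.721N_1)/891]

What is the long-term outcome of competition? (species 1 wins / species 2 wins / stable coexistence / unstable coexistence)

Compare the nullcline intercepts: K1/α12 = 242/0.787 = 307 < K2 = 891; K2/α21 = 891/0.721 = 1240 > K1 = 242.
Since the inequalities point opposite ways, species 2 can invade but species 1 cannot.

species 2 excludes species 1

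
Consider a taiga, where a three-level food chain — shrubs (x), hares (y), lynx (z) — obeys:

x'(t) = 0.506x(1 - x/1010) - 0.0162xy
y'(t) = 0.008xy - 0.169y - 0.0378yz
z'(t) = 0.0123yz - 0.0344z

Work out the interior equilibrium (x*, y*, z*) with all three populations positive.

x* ≈ 920, y* ≈ 2.8, z* ≈ 190

From dz/dt = 0: 0.0123y* = 0.0344, so y* = 2.8.
From dx/dt = 0: 0.506(1 - x*/1010) = 0.0162·2.8, giving x* = 1010·(1 - 0.0895) = 920.
From dy/dt = 0: 0.008·920 - 0.169 = 0.0378z*, so z* = 7.19/0.0378 = 190.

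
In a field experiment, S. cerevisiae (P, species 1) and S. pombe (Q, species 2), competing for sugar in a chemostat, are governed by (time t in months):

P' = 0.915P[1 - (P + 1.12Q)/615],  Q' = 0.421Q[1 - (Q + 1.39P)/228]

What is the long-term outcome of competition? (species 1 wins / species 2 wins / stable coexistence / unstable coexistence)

species 1 excludes species 2

Compare the nullcline intercepts: K1/α12 = 615/1.12 = 549 > K2 = 228; K2/α21 = 228/1.39 = 164 < K1 = 615.
Since the inequalities point opposite ways, species 1 can invade but species 2 cannot.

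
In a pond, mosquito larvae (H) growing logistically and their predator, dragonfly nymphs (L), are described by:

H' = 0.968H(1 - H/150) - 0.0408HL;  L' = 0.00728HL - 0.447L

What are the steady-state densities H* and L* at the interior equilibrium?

From dL/dt = 0 with L > 0: 0.00728H* = 0.447, so H* = 61.4.
Substitute into dH/dt = 0: 0.968(1 - 61.4/150) = 0.0408L*.
The bracket is 0.591, giving L* = 0.572/0.0408 = 14.

H* ≈ 61.4, L* ≈ 14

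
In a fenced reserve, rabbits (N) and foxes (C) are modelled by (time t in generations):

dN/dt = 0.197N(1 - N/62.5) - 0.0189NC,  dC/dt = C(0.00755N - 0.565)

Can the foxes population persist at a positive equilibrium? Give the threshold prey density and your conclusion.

The predator equation gives dC/dt > 0 only when N > 0.565/0.00755 = 74.8.
Without the predator, N → K = 62.5. Since 62.5 < 74.8, the predator cannot invade.

Threshold N = 74.8; K < 74.8, so no, the predator goes extinct.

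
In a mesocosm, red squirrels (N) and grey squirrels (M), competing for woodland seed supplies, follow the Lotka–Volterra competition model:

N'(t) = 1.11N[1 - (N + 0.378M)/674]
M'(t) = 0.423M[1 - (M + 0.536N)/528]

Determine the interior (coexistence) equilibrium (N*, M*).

Setting both brackets to zero gives the nullclines N + 0.378M = 674 and 0.536N + M = 528.
Substituting M = 528 - 0.536N into the first: N(1 - 0.378·0.536) = 674 - 0.378·528.
So N* = 474/0.797 = 595, and then M* = 528 - 0.536·595 = 209.

N* ≈ 595, M* ≈ 209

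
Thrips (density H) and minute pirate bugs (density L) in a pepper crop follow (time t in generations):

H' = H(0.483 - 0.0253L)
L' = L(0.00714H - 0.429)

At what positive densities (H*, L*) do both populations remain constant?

Set dL/dt = 0 with L > 0: 0.00714H - 0.429 = 0, so H* = 0.429/0.00714 = 60.1.
Set dH/dt = 0 with H > 0: 0.483 - 0.0253L = 0, so L* = 0.483/0.0253 = 19.1.

H* ≈ 60.1, L* ≈ 19.1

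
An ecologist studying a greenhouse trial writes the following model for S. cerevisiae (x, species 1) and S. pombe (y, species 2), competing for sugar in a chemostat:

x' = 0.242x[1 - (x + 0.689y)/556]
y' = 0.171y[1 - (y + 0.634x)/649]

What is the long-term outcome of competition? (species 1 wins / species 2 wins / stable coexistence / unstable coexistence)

stable coexistence

Compare the nullcline intercepts: K1/α12 = 556/0.689 = 807 > K2 = 649; K2/α21 = 649/0.634 = 1020 > K1 = 556.
Since both inequalities hold, each species can invade when rare, so the interior equilibrium is stable.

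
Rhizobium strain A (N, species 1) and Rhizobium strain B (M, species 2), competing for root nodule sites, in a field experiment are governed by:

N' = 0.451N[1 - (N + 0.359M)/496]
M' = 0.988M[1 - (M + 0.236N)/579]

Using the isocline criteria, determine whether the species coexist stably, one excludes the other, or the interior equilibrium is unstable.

stable coexistence

Compare the nullcline intercepts: K1/α12 = 496/0.359 = 1380 > K2 = 579; K2/α21 = 579/0.236 = 2450 > K1 = 496.
Since both inequalities hold, each species can invade when rare, so the interior equilibrium is stable.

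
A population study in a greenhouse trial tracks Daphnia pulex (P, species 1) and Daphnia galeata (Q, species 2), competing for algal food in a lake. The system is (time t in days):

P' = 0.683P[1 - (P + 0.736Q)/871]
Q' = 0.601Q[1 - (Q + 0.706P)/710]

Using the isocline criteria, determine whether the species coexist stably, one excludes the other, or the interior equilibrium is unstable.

stable coexistence

Compare the nullcline intercepts: K1/α12 = 871/0.736 = 1180 > K2 = 710; K2/α21 = 710/0.706 = 1010 > K1 = 871.
Since both inequalities hold, each species can invade when rare, so the interior equilibrium is stable.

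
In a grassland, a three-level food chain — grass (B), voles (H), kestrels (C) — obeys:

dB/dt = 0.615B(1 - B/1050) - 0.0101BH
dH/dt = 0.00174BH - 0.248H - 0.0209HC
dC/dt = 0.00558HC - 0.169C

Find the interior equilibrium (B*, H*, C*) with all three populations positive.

B* ≈ 528, H* ≈ 30.3, C* ≈ 32.1

From dC/dt = 0: 0.00558H* = 0.169, so H* = 30.3.
From dB/dt = 0: 0.615(1 - B*/1050) = 0.0101·30.3, giving B* = 1050·(1 - 0.497) = 528.
From dH/dt = 0: 0.00174·528 - 0.248 = 0.0209C*, so C* = 0.67/0.0209 = 32.1.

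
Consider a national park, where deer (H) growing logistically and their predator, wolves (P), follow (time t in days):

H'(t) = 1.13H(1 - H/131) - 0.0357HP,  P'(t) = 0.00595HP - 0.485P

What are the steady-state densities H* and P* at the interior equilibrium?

From dP/dt = 0 with P > 0: 0.00595H* = 0.485, so H* = 81.5.
Substitute into dH/dt = 0: 1.13(1 - 81.5/131) = 0.0357P*.
The bracket is 0.378, giving P* = 0.427/0.0357 = 12.

H* ≈ 81.5, P* ≈ 12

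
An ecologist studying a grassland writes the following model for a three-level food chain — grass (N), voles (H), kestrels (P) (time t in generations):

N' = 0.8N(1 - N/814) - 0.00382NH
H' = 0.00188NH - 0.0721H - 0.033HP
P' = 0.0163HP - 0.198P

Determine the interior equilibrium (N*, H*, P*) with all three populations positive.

From dP/dt = 0: 0.0163H* = 0.198, so H* = 12.1.
From dN/dt = 0: 0.8(1 - N*/814) = 0.00382·12.1, giving N* = 814·(1 - 0.058) = 767.
From dH/dt = 0: 0.00188·767 - 0.0721 = 0.033P*, so P* = 1.37/0.033 = 41.5.

N* ≈ 767, H* ≈ 12.1, P* ≈ 41.5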